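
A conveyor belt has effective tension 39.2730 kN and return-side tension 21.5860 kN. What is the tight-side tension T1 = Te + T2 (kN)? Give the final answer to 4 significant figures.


T1 = Te + T2 = 39.2730 + 21.5860
T1 = 60.86 kN


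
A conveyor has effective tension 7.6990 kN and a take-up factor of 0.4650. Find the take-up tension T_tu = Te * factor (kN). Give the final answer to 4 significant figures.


T_tu = 7.6990 * 0.4650
T_tu = 3.580 kN


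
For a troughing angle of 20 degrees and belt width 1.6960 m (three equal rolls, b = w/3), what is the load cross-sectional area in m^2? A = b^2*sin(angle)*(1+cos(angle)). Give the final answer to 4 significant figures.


b = 1.6960/3 = 0.565333 m
A = 0.565333^2 * sin(20 deg) * (1 + cos(20 deg))
A = 0.2120 m^2


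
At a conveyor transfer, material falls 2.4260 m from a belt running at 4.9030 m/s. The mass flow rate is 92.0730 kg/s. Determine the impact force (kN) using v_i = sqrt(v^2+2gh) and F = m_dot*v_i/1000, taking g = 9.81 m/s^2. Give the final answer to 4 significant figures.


v_i = sqrt(4.9030^2 + 2*9.81*2.4260) = 8.4639 m/s
F = 92.0730 * 8.4639 / 1000
F = 0.7793 kN


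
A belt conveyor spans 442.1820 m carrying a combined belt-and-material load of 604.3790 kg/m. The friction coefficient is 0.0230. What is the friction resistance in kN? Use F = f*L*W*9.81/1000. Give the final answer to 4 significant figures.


F = 0.0230 * 442.1820 * 604.3790 * 9.81 / 1000
F = 60.30 kN


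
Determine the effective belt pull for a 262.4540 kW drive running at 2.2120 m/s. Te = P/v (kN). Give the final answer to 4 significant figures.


Te = P / v = 262.4540 / 2.2120
Te = 118.7 kN


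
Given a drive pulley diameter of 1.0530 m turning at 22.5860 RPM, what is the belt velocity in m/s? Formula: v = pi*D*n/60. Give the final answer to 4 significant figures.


v = pi * 1.0530 * 22.5860 / 60
v = 1.245 m/s


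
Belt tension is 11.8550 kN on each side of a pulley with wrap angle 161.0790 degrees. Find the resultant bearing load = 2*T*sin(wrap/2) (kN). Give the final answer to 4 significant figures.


F = 2 * 11.8550 * sin(161.0790/2 deg)
F = 23.39 kN


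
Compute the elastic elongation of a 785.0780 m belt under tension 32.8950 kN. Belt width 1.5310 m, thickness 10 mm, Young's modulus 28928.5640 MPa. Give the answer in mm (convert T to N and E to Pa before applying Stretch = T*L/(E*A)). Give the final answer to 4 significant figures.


A = 1.5310 * 0.01 = 0.01531 m^2
Stretch = 32.8950*1000 * 785.0780 / (28928.5640e6 * 0.01531) * 1000
Stretch = 58.31 mm


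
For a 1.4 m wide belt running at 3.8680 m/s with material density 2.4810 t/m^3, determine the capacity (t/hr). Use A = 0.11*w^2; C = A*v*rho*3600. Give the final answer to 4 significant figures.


A = 0.11 * 1.4^2 = 0.2156 m^2
C = 0.2156 * 3.8680 * 2.4810 * 3600
C = 7448 t/hr


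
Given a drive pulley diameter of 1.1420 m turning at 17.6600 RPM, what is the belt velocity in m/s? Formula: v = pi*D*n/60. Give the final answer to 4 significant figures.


v = pi * 1.1420 * 17.6600 / 60
v = 1.056 m/s


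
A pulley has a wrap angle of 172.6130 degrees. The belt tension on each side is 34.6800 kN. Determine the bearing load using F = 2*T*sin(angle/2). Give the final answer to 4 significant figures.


F = 2 * 34.6800 * sin(172.6130/2 deg)
F = 69.22 kN


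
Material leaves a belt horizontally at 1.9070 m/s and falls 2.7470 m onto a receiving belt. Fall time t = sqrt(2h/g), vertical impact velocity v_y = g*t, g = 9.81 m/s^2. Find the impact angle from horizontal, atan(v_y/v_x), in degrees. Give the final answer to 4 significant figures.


t = sqrt(2*2.7470/9.81) = 0.748359 s
v_y = 9.81 * 0.748359 = 7.3414 m/s
angle = atan(7.3414 / 1.9070) = 75.44 deg


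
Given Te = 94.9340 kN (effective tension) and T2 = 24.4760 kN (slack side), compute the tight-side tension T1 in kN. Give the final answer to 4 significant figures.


T1 = Te + T2 = 94.9340 + 24.4760
T1 = 119.4 kN


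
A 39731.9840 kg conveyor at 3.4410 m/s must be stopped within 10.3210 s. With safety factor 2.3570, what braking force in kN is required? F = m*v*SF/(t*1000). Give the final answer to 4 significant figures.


F = 39731.9840 * 3.4410 / 10.3210 * 2.3570 / 1000
F = 31.22 kN


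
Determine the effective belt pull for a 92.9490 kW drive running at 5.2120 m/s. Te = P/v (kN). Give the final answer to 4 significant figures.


Te = P / v = 92.9490 / 5.2120
Te = 17.83 kN


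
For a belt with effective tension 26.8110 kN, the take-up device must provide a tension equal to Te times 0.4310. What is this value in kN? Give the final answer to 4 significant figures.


T_tu = 26.8110 * 0.4310
T_tu = 11.56 kN


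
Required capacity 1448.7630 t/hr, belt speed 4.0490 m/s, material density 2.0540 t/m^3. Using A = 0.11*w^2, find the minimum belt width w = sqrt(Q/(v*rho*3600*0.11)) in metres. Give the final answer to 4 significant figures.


A_req = 1448.7630 / (4.0490 * 2.0540 * 3600) = 0.048389 m^2
w = sqrt(0.048389 / 0.11)
w = 0.6632 m


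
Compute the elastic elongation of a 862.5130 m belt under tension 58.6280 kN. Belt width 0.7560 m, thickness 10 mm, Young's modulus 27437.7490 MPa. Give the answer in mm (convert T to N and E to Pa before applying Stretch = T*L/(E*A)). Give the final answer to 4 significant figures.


A = 0.7560 * 0.01 = 0.00756 m^2
Stretch = 58.6280*1000 * 862.5130 / (27437.7490e6 * 0.00756) * 1000
Stretch = 243.8 mm


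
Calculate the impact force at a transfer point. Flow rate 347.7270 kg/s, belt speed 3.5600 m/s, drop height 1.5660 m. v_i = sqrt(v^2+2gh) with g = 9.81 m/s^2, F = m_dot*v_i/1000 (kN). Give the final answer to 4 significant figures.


v_i = sqrt(3.5600^2 + 2*9.81*1.5660) = 6.58776 m/s
F = 347.7270 * 6.58776 / 1000
F = 2.291 kN


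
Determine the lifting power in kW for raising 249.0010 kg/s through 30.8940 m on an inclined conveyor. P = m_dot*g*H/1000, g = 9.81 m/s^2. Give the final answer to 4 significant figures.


P = 249.0010 * 9.81 * 30.8940 / 1000
P = 75.46 kW


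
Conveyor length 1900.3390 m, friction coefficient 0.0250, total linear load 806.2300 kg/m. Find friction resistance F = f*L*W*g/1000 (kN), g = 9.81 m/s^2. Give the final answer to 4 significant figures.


F = 0.0250 * 1900.3390 * 806.2300 * 9.81 / 1000
F = 375.8 kN


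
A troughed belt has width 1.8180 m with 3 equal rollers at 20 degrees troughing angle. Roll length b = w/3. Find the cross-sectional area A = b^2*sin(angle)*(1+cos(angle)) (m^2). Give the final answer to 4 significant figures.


b = 1.8180/3 = 0.606 m
A = 0.606^2 * sin(20 deg) * (1 + cos(20 deg))
A = 0.2436 m^2


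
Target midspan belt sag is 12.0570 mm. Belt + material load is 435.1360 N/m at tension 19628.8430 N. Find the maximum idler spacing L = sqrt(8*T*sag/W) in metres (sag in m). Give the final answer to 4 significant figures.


sag = 12.0570/1000 = 0.012057 m
L = sqrt(8 * 19628.8430 * 0.012057 / 435.1360)
L = 2.086 m


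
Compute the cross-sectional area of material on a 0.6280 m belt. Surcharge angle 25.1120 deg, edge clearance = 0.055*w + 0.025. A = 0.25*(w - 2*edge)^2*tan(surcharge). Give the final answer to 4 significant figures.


edge = 0.055*0.6280 + 0.025 = 0.05954 m
ew = 0.6280 - 2*0.05954 = 0.50892 m
A = 0.25 * 0.50892^2 * tan(25.1120 deg)
A = 0.03035 m^2


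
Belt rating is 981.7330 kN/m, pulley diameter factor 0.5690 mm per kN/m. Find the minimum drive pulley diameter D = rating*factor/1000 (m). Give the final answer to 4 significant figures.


D = 981.7330 * 0.5690 / 1000
D = 0.5586 m


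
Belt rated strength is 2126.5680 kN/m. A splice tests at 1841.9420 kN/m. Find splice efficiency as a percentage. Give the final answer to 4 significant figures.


Eff = 1841.9420 / 2126.5680 * 100
Eff = 86.62 %


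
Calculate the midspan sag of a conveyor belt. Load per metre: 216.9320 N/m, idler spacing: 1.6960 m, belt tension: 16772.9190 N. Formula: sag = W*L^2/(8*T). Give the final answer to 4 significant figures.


sag = 216.9320 * 1.6960^2 / (8 * 16772.9190)
sag = 0.004650 m


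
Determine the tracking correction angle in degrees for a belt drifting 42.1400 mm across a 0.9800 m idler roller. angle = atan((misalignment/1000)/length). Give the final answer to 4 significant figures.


misalign_m = 42.1400 / 1000 = 0.042140 m
angle = atan(0.042140 / 0.9800)
angle = 2.462 deg


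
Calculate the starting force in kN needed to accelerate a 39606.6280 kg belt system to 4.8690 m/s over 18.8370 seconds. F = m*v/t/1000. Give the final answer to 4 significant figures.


F = 39606.6280 * 4.8690 / 18.8370 / 1000
F = 10.24 kN


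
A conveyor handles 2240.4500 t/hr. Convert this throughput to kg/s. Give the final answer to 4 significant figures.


m_dot = 2240.4500 * 1000 / 3600
m_dot = 622.3 kg/s


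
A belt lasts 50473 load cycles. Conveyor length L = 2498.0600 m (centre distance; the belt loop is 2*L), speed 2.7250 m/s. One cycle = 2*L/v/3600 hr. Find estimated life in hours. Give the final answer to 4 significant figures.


cycle_time = 2 * 2498.0600 / 2.7250 / 3600 = 0.509288 hr
life = 50473 * 0.509288 = 25710 hours


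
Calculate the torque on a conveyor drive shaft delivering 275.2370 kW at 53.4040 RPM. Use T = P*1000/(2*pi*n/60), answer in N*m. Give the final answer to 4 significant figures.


omega = 2*pi*53.4040/60 = 5.59245 rad/s
T = 275.2370*1000 / 5.59245
T = 49220 N*m


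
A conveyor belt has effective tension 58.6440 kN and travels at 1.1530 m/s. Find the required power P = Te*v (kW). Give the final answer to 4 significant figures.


P = Te * v = 58.6440 * 1.1530
P = 67.62 kW


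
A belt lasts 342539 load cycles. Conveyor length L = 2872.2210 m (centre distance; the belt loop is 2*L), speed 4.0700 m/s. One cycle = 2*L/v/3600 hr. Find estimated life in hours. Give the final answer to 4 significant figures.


cycle_time = 2 * 2872.2210 / 4.0700 / 3600 = 0.392059 hr
life = 342539 * 0.392059 = 134300 hours


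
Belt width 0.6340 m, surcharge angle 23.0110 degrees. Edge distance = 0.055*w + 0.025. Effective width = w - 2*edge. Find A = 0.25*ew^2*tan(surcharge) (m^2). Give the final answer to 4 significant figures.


edge = 0.055*0.6340 + 0.025 = 0.05987 m
ew = 0.6340 - 2*0.05987 = 0.51426 m
A = 0.25 * 0.51426^2 * tan(23.0110 deg)
A = 0.02808 m^2


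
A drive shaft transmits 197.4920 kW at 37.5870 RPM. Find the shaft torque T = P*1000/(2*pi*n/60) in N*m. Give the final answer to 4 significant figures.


omega = 2*pi*37.5870/60 = 3.9361 rad/s
T = 197.4920*1000 / 3.9361
T = 50170 N*m


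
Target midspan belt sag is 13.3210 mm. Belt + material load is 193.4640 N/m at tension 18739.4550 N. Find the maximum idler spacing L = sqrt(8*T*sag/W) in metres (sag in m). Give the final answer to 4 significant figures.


sag = 13.3210/1000 = 0.013321 m
L = sqrt(8 * 18739.4550 * 0.013321 / 193.4640)
L = 3.213 m


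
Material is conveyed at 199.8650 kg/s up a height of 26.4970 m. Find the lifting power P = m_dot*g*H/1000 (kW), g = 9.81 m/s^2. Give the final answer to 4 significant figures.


P = 199.8650 * 9.81 * 26.4970 / 1000
P = 51.95 kW


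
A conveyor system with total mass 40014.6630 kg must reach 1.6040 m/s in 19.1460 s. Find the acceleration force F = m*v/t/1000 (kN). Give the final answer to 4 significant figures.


F = 40014.6630 * 1.6040 / 19.1460 / 1000
F = 3.352 kN


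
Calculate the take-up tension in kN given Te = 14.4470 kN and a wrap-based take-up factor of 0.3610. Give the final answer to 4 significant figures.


T_tu = 14.4470 * 0.3610
T_tu = 5.215 kN


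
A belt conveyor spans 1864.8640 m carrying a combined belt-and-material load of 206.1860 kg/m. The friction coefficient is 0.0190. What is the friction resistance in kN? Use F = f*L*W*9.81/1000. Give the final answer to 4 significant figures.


F = 0.0190 * 1864.8640 * 206.1860 * 9.81 / 1000
F = 71.67 kN


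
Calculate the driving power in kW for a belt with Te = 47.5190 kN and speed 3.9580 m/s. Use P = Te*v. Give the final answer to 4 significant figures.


P = Te * v = 47.5190 * 3.9580
P = 188.1 kW


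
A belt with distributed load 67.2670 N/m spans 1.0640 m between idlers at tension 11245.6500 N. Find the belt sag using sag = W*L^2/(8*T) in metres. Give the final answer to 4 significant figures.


sag = 67.2670 * 1.0640^2 / (8 * 11245.6500)
sag = 0.0008465 m


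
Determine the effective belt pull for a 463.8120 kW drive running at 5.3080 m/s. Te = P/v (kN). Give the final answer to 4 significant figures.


Te = P / v = 463.8120 / 5.3080
Te = 87.38 kN


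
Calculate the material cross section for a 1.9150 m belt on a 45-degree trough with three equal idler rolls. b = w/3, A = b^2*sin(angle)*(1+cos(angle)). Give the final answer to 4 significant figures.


b = 1.9150/3 = 0.638333 m
A = 0.638333^2 * sin(45 deg) * (1 + cos(45 deg))
A = 0.4919 m^2


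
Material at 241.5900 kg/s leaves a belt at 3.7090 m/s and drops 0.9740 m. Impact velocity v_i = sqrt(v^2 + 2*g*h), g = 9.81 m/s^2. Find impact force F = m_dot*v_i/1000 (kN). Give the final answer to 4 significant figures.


v_i = sqrt(3.7090^2 + 2*9.81*0.9740) = 5.73294 m/s
F = 241.5900 * 5.73294 / 1000
F = 1.385 kN


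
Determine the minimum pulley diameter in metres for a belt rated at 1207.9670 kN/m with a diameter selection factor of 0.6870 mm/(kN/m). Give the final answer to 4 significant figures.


D = 1207.9670 * 0.6870 / 1000
D = 0.8299 m


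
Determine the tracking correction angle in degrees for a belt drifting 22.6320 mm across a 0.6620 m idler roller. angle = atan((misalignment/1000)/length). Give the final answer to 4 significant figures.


misalign_m = 22.6320 / 1000 = 0.022632 m
angle = atan(0.022632 / 0.6620)
angle = 1.958 deg


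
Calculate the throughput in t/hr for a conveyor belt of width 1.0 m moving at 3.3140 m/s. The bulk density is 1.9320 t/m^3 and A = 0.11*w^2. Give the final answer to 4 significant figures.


A = 0.11 * 1.0^2 = 0.11 m^2
C = 0.11 * 3.3140 * 1.9320 * 3600
C = 2535 t/hr


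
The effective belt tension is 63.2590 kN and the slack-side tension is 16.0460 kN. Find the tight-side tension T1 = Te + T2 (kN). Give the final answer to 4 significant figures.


T1 = Te + T2 = 63.2590 + 16.0460
T1 = 79.31 kN


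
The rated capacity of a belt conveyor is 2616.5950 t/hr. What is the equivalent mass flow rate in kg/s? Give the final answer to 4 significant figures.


m_dot = 2616.5950 * 1000 / 3600
m_dot = 726.8 kg/s


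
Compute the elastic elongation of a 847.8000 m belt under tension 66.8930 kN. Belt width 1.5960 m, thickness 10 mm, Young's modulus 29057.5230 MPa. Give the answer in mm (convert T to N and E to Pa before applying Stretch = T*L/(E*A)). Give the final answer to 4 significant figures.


A = 1.5960 * 0.01 = 0.01596 m^2
Stretch = 66.8930*1000 * 847.8000 / (29057.5230e6 * 0.01596) * 1000
Stretch = 122.3 mm


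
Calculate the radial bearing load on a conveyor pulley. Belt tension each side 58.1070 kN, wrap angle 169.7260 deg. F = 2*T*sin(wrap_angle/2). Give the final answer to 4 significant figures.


F = 2 * 58.1070 * sin(169.7260/2 deg)
F = 115.7 kN


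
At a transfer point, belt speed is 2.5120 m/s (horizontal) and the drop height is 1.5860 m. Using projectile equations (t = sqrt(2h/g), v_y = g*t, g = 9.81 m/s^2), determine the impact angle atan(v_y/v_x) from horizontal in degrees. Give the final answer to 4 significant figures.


t = sqrt(2*1.5860/9.81) = 0.568633 s
v_y = 9.81 * 0.568633 = 5.57829 m/s
angle = atan(5.57829 / 2.5120) = 65.76 deg


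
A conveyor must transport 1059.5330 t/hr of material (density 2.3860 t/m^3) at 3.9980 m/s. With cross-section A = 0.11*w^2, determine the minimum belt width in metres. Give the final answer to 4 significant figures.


A_req = 1059.5330 / (3.9980 * 2.3860 * 3600) = 0.0308531 m^2
w = sqrt(0.0308531 / 0.11)
w = 0.5296 m


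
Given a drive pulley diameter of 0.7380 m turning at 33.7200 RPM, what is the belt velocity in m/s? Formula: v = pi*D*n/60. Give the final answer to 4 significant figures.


v = pi * 0.7380 * 33.7200 / 60
v = 1.303 m/s


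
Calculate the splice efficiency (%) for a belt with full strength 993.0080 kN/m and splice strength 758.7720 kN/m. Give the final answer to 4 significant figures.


Eff = 758.7720 / 993.0080 * 100
Eff = 76.41 %


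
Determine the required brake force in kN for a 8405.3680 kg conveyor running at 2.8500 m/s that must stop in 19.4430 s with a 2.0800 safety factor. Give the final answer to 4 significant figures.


F = 8405.3680 * 2.8500 / 19.4430 * 2.0800 / 1000
F = 2.563 kN


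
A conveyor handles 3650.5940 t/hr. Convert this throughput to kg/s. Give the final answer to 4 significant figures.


m_dot = 3650.5940 * 1000 / 3600
m_dot = 1014 kg/s


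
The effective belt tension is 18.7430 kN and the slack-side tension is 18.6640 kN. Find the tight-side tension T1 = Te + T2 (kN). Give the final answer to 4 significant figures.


T1 = Te + T2 = 18.7430 + 18.6640
T1 = 37.41 kN


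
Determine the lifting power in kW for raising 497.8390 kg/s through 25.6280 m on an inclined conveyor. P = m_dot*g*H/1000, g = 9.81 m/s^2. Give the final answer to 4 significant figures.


P = 497.8390 * 9.81 * 25.6280 / 1000
P = 125.2 kW


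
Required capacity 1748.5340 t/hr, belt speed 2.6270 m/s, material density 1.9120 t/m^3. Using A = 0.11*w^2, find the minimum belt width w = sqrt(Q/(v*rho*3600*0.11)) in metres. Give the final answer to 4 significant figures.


A_req = 1748.5340 / (2.6270 * 1.9120 * 3600) = 0.0966994 m^2
w = sqrt(0.0966994 / 0.11)
w = 0.9376 m


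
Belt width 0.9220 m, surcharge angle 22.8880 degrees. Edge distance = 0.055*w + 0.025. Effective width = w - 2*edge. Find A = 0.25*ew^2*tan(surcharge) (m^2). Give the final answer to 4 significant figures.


edge = 0.055*0.9220 + 0.025 = 0.07571 m
ew = 0.9220 - 2*0.07571 = 0.77058 m
A = 0.25 * 0.77058^2 * tan(22.8880 deg)
A = 0.06267 m^2


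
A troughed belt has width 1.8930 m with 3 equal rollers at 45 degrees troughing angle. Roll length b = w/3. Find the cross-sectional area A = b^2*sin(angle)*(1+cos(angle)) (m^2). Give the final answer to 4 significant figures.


b = 1.8930/3 = 0.631 m
A = 0.631^2 * sin(45 deg) * (1 + cos(45 deg))
A = 0.4806 m^2


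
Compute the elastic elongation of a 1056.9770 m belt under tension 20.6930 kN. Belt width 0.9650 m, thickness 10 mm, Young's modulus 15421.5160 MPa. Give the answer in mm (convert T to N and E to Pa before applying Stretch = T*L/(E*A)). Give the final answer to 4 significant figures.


A = 0.9650 * 0.01 = 0.00965 m^2
Stretch = 20.6930*1000 * 1056.9770 / (15421.5160e6 * 0.00965) * 1000
Stretch = 147.0 mm


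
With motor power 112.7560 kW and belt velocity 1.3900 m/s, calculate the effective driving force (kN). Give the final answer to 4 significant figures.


Te = P / v = 112.7560 / 1.3900
Te = 81.12 kN


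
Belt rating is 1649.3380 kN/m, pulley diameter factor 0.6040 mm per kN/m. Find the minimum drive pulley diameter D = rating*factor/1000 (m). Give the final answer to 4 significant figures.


D = 1649.3380 * 0.6040 / 1000
D = 0.9962 m


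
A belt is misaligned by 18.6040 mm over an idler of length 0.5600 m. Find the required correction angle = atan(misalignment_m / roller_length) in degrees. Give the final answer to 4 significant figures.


misalign_m = 18.6040 / 1000 = 0.018604 m
angle = atan(0.018604 / 0.5600)
angle = 1.903 deg


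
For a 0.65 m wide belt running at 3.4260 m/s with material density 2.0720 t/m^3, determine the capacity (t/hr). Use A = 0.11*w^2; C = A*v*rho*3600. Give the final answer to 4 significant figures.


A = 0.11 * 0.65^2 = 0.046475 m^2
C = 0.046475 * 3.4260 * 2.0720 * 3600
C = 1188 t/hr


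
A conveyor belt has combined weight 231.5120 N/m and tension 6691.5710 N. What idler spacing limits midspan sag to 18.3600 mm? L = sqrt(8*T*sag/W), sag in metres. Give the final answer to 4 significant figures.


sag = 18.3600/1000 = 0.018360 m
L = sqrt(8 * 6691.5710 * 0.018360 / 231.5120)
L = 2.060 m


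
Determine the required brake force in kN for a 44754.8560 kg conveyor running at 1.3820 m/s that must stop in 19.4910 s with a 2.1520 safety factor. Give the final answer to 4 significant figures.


F = 44754.8560 * 1.3820 / 19.4910 * 2.1520 / 1000
F = 6.829 kN


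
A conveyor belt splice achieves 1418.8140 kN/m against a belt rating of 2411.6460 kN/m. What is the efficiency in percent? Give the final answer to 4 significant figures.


Eff = 1418.8140 / 2411.6460 * 100
Eff = 58.83 %


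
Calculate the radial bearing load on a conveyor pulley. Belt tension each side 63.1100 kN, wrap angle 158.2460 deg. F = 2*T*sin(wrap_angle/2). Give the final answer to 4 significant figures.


F = 2 * 63.1100 * sin(158.2460/2 deg)
F = 124.0 kN


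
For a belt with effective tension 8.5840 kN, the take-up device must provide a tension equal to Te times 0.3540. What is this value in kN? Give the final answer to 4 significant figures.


T_tu = 8.5840 * 0.3540
T_tu = 3.039 kN


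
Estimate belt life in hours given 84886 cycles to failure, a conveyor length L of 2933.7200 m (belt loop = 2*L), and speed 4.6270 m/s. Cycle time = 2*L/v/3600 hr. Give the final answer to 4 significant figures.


cycle_time = 2 * 2933.7200 / 4.6270 / 3600 = 0.352246 hr
life = 84886 * 0.352246 = 29900 hours


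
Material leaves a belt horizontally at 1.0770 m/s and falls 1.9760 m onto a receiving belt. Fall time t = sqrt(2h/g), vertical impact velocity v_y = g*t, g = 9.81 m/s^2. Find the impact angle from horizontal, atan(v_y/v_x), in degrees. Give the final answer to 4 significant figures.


t = sqrt(2*1.9760/9.81) = 0.634708 s
v_y = 9.81 * 0.634708 = 6.22649 m/s
angle = atan(6.22649 / 1.0770) = 80.19 deg


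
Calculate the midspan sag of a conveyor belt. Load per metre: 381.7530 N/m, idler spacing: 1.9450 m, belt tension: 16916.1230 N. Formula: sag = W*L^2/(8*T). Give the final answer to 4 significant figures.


sag = 381.7530 * 1.9450^2 / (8 * 16916.1230)
sag = 0.01067 m


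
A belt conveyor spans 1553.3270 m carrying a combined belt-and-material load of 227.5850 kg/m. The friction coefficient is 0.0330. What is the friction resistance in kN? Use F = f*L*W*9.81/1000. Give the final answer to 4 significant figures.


F = 0.0330 * 1553.3270 * 227.5850 * 9.81 / 1000
F = 114.4 kN


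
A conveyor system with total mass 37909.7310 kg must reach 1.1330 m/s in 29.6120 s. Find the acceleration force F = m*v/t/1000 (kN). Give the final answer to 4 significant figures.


F = 37909.7310 * 1.1330 / 29.6120 / 1000
F = 1.450 kN


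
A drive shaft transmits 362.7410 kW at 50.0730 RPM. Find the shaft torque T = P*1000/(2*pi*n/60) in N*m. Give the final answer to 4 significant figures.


omega = 2*pi*50.0730/60 = 5.24363 rad/s
T = 362.7410*1000 / 5.24363
T = 69180 N*m


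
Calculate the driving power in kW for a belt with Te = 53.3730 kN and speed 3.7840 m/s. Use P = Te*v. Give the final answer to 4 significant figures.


P = Te * v = 53.3730 * 3.7840
P = 202.0 kW


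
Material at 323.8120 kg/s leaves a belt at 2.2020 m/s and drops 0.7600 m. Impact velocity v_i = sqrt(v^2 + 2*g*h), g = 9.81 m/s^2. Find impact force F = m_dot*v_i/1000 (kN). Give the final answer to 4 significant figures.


v_i = sqrt(2.2020^2 + 2*9.81*0.7600) = 4.44522 m/s
F = 323.8120 * 4.44522 / 1000
F = 1.439 kN


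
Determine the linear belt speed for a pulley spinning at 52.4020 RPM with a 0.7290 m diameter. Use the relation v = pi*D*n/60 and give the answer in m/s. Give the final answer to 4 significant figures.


v = pi * 0.7290 * 52.4020 / 60
v = 2.000 m/s


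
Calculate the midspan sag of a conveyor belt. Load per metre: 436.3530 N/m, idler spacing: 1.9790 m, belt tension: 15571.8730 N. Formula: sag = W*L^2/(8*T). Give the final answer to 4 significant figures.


sag = 436.3530 * 1.9790^2 / (8 * 15571.8730)
sag = 0.01372 m


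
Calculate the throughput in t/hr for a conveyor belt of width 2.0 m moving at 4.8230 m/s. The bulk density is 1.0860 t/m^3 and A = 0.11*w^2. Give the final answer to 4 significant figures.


A = 0.11 * 2.0^2 = 0.44 m^2
C = 0.44 * 4.8230 * 1.0860 * 3600
C = 8297 t/hr


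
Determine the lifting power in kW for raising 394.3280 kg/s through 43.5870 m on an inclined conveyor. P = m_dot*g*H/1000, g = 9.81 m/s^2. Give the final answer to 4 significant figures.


P = 394.3280 * 9.81 * 43.5870 / 1000
P = 168.6 kW


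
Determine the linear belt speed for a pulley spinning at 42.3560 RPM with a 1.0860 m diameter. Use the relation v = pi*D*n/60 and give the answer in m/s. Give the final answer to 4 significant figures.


v = pi * 1.0860 * 42.3560 / 60
v = 2.408 m/s


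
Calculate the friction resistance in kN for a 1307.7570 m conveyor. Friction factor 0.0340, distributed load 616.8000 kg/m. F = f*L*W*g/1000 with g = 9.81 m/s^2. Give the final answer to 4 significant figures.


F = 0.0340 * 1307.7570 * 616.8000 * 9.81 / 1000
F = 269.0 kN


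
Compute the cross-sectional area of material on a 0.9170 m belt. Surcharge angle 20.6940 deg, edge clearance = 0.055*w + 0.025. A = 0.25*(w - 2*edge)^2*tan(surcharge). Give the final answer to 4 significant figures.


edge = 0.055*0.9170 + 0.025 = 0.075435 m
ew = 0.9170 - 2*0.075435 = 0.76613 m
A = 0.25 * 0.76613^2 * tan(20.6940 deg)
A = 0.05543 m^2


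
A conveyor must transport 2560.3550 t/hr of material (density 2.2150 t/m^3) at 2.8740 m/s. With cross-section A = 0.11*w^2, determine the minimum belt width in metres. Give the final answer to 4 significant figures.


A_req = 2560.3550 / (2.8740 * 2.2150 * 3600) = 0.111722 m^2
w = sqrt(0.111722 / 0.11)
w = 1.008 m


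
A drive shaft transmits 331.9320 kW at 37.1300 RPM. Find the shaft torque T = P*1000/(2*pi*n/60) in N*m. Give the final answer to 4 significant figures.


omega = 2*pi*37.1300/60 = 3.88824 rad/s
T = 331.9320*1000 / 3.88824
T = 85370 N*m


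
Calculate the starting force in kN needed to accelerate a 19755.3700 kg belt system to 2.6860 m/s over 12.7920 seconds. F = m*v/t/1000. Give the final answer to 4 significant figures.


F = 19755.3700 * 2.6860 / 12.7920 / 1000
F = 4.148 kN


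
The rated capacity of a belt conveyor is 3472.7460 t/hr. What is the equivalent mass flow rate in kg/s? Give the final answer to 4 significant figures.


m_dot = 3472.7460 * 1000 / 3600
m_dot = 964.7 kg/s


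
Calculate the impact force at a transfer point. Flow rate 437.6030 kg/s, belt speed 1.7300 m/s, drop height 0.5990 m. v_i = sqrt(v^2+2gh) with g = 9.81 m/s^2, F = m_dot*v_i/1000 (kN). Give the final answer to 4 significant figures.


v_i = sqrt(1.7300^2 + 2*9.81*0.5990) = 3.83996 m/s
F = 437.6030 * 3.83996 / 1000
F = 1.680 kN


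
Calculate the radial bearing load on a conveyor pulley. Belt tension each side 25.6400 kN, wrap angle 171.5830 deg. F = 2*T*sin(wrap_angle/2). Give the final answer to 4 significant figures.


F = 2 * 25.6400 * sin(171.5830/2 deg)
F = 51.14 kN


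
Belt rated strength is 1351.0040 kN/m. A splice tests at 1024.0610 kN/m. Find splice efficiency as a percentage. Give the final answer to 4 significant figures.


Eff = 1024.0610 / 1351.0040 * 100
Eff = 75.80 %


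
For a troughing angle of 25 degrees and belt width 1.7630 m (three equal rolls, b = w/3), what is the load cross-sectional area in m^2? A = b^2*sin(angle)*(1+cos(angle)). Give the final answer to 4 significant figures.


b = 1.7630/3 = 0.587667 m
A = 0.587667^2 * sin(25 deg) * (1 + cos(25 deg))
A = 0.2782 m^2


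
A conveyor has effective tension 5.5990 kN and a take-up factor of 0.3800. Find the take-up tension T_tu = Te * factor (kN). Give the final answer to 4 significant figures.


T_tu = 5.5990 * 0.3800
T_tu = 2.128 kN


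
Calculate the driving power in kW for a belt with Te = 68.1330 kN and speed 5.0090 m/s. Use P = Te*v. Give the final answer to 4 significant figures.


P = Te * v = 68.1330 * 5.0090
P = 341.3 kW


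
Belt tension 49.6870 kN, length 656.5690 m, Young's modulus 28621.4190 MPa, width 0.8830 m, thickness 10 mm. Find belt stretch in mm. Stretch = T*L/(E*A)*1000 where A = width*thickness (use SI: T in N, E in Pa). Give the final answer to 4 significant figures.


A = 0.8830 * 0.01 = 0.00883 m^2
Stretch = 49.6870*1000 * 656.5690 / (28621.4190e6 * 0.00883) * 1000
Stretch = 129.1 mm


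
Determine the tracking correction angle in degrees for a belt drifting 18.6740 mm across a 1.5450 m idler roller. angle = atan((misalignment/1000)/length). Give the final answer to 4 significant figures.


misalign_m = 18.6740 / 1000 = 0.018674 m
angle = atan(0.018674 / 1.5450)
angle = 0.6925 deg


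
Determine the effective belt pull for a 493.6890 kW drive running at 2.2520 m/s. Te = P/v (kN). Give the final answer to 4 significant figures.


Te = P / v = 493.6890 / 2.2520
Te = 219.2 kN


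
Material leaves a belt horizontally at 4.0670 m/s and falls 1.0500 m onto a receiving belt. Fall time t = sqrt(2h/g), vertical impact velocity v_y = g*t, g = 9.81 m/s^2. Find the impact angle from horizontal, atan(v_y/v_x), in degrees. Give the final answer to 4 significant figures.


t = sqrt(2*1.0500/9.81) = 0.462674 s
v_y = 9.81 * 0.462674 = 4.53883 m/s
angle = atan(4.53883 / 4.0670) = 48.14 deg


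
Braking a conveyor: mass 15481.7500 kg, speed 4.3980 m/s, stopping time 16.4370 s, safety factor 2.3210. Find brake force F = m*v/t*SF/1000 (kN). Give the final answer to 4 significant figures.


F = 15481.7500 * 4.3980 / 16.4370 * 2.3210 / 1000
F = 9.615 kN


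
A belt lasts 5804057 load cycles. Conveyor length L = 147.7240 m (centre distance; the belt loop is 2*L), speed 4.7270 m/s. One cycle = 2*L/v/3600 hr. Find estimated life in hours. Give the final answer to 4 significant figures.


cycle_time = 2 * 147.7240 / 4.7270 / 3600 = 0.0173617 hr
life = 5804057 * 0.0173617 = 100800 hours


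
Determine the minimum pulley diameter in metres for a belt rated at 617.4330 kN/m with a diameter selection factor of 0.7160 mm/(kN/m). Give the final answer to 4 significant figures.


D = 617.4330 * 0.7160 / 1000
D = 0.4421 m


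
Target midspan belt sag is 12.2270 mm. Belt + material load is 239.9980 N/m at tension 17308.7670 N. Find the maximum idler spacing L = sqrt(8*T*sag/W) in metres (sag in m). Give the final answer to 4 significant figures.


sag = 12.2270/1000 = 0.012227 m
L = sqrt(8 * 17308.7670 * 0.012227 / 239.9980)
L = 2.656 m


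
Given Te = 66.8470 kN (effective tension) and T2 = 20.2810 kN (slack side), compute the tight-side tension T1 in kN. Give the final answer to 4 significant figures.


T1 = Te + T2 = 66.8470 + 20.2810
T1 = 87.13 kN


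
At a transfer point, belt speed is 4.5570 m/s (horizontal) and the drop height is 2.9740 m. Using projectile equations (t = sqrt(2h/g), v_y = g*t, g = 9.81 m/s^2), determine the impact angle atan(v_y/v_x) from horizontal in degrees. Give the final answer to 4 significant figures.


t = sqrt(2*2.9740/9.81) = 0.778666 s
v_y = 9.81 * 0.778666 = 7.63871 m/s
angle = atan(7.63871 / 4.5570) = 59.18 deg


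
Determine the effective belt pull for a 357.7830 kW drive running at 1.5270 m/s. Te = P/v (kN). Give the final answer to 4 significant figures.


Te = P / v = 357.7830 / 1.5270
Te = 234.3 kN


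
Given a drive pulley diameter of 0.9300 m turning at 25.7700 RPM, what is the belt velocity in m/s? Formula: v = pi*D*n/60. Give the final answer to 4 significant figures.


v = pi * 0.9300 * 25.7700 / 60
v = 1.255 m/s


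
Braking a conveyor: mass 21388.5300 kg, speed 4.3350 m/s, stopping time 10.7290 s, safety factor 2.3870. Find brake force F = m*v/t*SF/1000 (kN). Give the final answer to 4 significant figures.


F = 21388.5300 * 4.3350 / 10.7290 * 2.3870 / 1000
F = 20.63 kN


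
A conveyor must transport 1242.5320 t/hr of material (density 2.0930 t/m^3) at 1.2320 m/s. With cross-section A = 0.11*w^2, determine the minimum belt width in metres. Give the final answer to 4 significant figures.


A_req = 1242.5320 / (1.2320 * 2.0930 * 3600) = 0.133852 m^2
w = sqrt(0.133852 / 0.11)
w = 1.103 m


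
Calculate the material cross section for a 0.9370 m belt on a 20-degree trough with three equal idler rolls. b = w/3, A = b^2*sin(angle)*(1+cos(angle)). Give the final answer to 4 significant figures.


b = 0.9370/3 = 0.312333 m
A = 0.312333^2 * sin(20 deg) * (1 + cos(20 deg))
A = 0.06472 m^2


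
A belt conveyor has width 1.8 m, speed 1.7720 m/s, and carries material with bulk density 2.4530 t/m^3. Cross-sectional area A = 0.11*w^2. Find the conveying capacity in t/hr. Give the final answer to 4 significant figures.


A = 0.11 * 1.8^2 = 0.3564 m^2
C = 0.3564 * 1.7720 * 2.4530 * 3600
C = 5577 t/hr


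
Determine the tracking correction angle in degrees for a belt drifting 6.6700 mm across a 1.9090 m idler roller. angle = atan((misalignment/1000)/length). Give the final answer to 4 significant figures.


misalign_m = 6.6700 / 1000 = 0.006670 m
angle = atan(0.006670 / 1.9090)
angle = 0.2002 deg


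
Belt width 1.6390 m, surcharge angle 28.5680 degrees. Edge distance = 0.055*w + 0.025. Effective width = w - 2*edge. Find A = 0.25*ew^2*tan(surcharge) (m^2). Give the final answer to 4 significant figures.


edge = 0.055*1.6390 + 0.025 = 0.115145 m
ew = 1.6390 - 2*0.115145 = 1.40871 m
A = 0.25 * 1.40871^2 * tan(28.5680 deg)
A = 0.2701 m^2


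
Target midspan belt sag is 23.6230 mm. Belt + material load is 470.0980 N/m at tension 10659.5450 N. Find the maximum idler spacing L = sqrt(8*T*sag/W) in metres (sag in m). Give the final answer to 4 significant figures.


sag = 23.6230/1000 = 0.023623 m
L = sqrt(8 * 10659.5450 * 0.023623 / 470.0980)
L = 2.070 m


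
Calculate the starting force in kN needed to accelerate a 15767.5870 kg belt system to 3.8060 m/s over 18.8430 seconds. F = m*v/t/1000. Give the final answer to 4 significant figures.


F = 15767.5870 * 3.8060 / 18.8430 / 1000
F = 3.185 kN


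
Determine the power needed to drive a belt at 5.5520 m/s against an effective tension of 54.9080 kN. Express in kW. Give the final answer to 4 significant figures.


P = Te * v = 54.9080 * 5.5520
P = 304.8 kW


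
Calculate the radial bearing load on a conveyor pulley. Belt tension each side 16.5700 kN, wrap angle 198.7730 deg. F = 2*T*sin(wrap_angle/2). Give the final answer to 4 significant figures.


F = 2 * 16.5700 * sin(198.7730/2 deg)
F = 32.70 kN


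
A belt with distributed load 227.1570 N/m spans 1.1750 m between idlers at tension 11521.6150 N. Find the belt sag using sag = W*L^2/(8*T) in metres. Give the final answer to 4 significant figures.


sag = 227.1570 * 1.1750^2 / (8 * 11521.6150)
sag = 0.003403 m


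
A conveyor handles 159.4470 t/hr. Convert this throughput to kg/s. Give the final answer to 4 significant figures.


m_dot = 159.4470 * 1000 / 3600
m_dot = 44.29 kg/s


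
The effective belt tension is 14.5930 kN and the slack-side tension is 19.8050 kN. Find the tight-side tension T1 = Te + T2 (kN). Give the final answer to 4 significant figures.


T1 = Te + T2 = 14.5930 + 19.8050
T1 = 34.40 kN


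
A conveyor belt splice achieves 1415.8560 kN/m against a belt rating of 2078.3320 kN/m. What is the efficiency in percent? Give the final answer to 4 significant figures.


Eff = 1415.8560 / 2078.3320 * 100
Eff = 68.12 %


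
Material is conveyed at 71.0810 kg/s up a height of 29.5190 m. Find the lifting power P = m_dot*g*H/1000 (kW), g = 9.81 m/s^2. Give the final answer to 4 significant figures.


P = 71.0810 * 9.81 * 29.5190 / 1000
P = 20.58 kW


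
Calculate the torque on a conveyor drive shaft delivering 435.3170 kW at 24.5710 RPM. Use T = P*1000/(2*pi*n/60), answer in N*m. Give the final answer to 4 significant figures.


omega = 2*pi*24.5710/60 = 2.57307 rad/s
T = 435.3170*1000 / 2.57307
T = 169200 N*m


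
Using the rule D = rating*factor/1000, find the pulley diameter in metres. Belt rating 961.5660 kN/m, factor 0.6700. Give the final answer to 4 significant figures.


D = 961.5660 * 0.6700 / 1000
D = 0.6442 m


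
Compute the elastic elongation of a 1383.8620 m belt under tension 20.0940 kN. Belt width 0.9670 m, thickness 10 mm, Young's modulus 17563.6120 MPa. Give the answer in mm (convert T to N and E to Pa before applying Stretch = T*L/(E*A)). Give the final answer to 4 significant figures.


A = 0.9670 * 0.01 = 0.00967 m^2
Stretch = 20.0940*1000 * 1383.8620 / (17563.6120e6 * 0.00967) * 1000
Stretch = 163.7 mm


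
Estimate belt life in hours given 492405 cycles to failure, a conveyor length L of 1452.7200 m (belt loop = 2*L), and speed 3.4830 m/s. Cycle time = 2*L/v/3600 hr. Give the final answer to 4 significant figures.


cycle_time = 2 * 1452.7200 / 3.4830 / 3600 = 0.231716 hr
life = 492405 * 0.231716 = 114100 hours


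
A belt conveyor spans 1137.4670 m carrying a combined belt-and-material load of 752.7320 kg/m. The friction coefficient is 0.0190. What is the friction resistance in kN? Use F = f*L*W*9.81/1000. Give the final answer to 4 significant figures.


F = 0.0190 * 1137.4670 * 752.7320 * 9.81 / 1000
F = 159.6 kN


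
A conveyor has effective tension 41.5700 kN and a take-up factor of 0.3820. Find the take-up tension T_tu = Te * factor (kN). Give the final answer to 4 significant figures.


T_tu = 41.5700 * 0.3820
T_tu = 15.88 kN


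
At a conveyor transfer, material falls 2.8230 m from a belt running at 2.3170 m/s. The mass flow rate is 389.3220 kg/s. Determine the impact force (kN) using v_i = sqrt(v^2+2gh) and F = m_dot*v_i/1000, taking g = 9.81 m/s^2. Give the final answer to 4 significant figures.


v_i = sqrt(2.3170^2 + 2*9.81*2.8230) = 7.7946 m/s
F = 389.3220 * 7.7946 / 1000
F = 3.035 kN


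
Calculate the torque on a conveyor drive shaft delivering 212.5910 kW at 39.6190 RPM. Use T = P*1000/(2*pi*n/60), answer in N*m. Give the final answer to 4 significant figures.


omega = 2*pi*39.6190/60 = 4.14889 rad/s
T = 212.5910*1000 / 4.14889
T = 51240 N*m


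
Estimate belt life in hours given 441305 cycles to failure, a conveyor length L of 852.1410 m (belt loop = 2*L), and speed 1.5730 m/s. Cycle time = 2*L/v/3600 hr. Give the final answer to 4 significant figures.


cycle_time = 2 * 852.1410 / 1.5730 / 3600 = 0.300961 hr
life = 441305 * 0.300961 = 132800 hours


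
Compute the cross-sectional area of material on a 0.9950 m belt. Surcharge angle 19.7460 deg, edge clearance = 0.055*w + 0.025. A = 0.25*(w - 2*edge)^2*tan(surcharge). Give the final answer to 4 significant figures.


edge = 0.055*0.9950 + 0.025 = 0.079725 m
ew = 0.9950 - 2*0.079725 = 0.83555 m
A = 0.25 * 0.83555^2 * tan(19.7460 deg)
A = 0.06265 m^2


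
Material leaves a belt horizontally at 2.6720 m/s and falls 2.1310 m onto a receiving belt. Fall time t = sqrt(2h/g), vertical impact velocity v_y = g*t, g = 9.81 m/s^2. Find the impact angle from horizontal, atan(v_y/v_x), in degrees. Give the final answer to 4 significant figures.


t = sqrt(2*2.1310/9.81) = 0.659132 s
v_y = 9.81 * 0.659132 = 6.46608 m/s
angle = atan(6.46608 / 2.6720) = 67.55 deg


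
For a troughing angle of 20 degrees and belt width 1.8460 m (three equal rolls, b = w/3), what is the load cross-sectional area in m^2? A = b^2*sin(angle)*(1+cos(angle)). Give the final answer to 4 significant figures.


b = 1.8460/3 = 0.615333 m
A = 0.615333^2 * sin(20 deg) * (1 + cos(20 deg))
A = 0.2512 m^2


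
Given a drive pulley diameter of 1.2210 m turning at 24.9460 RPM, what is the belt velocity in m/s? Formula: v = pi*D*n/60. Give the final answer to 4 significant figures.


v = pi * 1.2210 * 24.9460 / 60
v = 1.595 m/s


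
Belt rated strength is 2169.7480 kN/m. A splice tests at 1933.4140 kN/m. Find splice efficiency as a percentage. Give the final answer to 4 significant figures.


Eff = 1933.4140 / 2169.7480 * 100
Eff = 89.11 %
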